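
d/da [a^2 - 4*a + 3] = 2*a - 4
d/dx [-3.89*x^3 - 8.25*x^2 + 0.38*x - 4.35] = -11.67*x^2 - 16.5*x + 0.38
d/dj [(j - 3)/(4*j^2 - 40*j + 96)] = (j^2 - 10*j - 2*(j - 5)*(j - 3) + 24)/(4*(j^2 - 10*j + 24)^2)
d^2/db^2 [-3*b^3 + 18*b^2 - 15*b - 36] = 36 - 18*b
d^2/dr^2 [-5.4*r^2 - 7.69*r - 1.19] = -10.8000000000000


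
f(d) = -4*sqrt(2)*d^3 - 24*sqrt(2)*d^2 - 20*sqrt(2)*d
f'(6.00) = -1046.52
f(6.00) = -2613.47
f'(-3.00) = 22.63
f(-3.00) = -67.88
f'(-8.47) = -670.81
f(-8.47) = 1241.96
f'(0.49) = -65.62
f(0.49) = -22.67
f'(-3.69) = -8.87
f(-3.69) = -73.56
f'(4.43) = -662.05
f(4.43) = -1283.19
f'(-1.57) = 36.46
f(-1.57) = -17.36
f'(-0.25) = -12.37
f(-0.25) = 5.04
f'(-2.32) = 37.86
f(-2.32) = -46.43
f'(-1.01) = 22.97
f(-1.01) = -0.23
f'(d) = -12*sqrt(2)*d^2 - 48*sqrt(2)*d - 20*sqrt(2)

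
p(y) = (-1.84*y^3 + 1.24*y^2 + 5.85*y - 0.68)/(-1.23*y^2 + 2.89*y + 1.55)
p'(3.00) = -91.73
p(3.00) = 25.47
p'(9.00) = 1.41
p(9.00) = 16.50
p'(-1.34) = 2.19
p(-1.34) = 0.41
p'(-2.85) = 1.50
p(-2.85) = -2.12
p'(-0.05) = 5.56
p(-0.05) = -0.69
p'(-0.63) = 23.55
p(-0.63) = 4.50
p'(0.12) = 3.20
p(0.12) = 0.02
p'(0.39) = 1.88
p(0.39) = 0.68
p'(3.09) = -42.86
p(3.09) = 19.82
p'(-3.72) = 1.48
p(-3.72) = -3.41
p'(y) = (2.46*y - 2.89)*(-1.84*y^3 + 1.24*y^2 + 5.85*y - 0.68)/(-1.23*y^2 + 2.89*y + 1.55)^2 + (-5.52*y^2 + 2.48*y + 5.85)/(-1.23*y^2 + 2.89*y + 1.55) = (2.2632*y^4 - 10.6352*y^3 + 2.2231*y^2 + 2.1712*y + 11.0327)/(1.5129*y^4 - 7.1094*y^3 + 4.5391*y^2 + 8.959*y + 2.4025)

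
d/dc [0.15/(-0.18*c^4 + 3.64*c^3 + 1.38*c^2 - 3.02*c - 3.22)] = (0.108*c^3 - 1.638*c^2 - 0.414*c + 0.453)/(0.18*c^4 - 3.64*c^3 - 1.38*c^2 + 3.02*c + 3.22)^2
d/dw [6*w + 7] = 6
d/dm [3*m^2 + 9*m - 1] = 6*m + 9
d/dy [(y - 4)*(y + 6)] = 2*y + 2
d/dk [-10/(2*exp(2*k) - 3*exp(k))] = 10*(4*exp(k) - 3)*exp(-k)/(2*exp(k) - 3)^2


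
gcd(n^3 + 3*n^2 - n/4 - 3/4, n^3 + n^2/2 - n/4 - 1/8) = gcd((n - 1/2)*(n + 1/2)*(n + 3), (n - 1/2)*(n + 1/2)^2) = n^2 - 1/4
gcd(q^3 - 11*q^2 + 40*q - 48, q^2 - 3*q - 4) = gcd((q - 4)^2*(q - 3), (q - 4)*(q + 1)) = q - 4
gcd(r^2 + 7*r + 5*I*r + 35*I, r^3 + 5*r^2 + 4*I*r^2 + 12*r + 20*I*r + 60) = 1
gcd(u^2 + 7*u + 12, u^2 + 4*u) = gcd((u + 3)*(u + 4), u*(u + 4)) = u + 4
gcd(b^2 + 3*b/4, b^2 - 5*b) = b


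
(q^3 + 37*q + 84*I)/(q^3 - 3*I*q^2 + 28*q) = (q + 3*I)/q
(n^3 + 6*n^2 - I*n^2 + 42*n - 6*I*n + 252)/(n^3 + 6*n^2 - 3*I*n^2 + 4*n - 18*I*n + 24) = (n^2 - I*n + 42)/(n^2 - 3*I*n + 4)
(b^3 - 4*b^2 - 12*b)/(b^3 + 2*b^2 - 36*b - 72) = b/(b + 6)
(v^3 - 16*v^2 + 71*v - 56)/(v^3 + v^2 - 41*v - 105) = (v^2 - 9*v + 8)/(v^2 + 8*v + 15)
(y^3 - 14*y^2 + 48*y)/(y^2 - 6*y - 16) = y*(y - 6)/(y + 2)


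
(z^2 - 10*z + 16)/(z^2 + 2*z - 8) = (z - 8)/(z + 4)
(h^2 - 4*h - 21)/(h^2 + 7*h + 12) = (h - 7)/(h + 4)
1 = 1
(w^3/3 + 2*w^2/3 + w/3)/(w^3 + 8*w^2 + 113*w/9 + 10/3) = 3*w*(w^2 + 2*w + 1)/(9*w^3 + 72*w^2 + 113*w + 30)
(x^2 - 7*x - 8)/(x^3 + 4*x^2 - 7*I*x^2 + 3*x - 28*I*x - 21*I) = (x - 8)/(x^2 + x*(3 - 7*I) - 21*I)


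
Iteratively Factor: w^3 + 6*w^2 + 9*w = (w + 3)*(w^2 + 3*w) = (w + 3)^2*(w)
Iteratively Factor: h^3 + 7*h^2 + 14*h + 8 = (h + 2)*(h^2 + 5*h + 4) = (h + 1)*(h + 2)*(h + 4)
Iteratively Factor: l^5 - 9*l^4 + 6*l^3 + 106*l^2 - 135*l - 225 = (l + 3)*(l^4 - 12*l^3 + 42*l^2 - 20*l - 75) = (l - 5)*(l + 3)*(l^3 - 7*l^2 + 7*l + 15) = (l - 5)^2*(l + 3)*(l^2 - 2*l - 3) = (l - 5)^2*(l - 3)*(l + 3)*(l + 1)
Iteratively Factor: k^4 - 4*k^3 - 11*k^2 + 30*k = (k - 2)*(k^3 - 2*k^2 - 15*k) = (k - 2)*(k + 3)*(k^2 - 5*k) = k*(k - 2)*(k + 3)*(k - 5)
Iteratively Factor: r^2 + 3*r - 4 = (r + 4)*(r - 1)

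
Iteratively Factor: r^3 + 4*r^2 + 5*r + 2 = (r + 2)*(r^2 + 2*r + 1) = (r + 1)*(r + 2)*(r + 1)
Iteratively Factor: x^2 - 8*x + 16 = (x - 4)*(x - 4)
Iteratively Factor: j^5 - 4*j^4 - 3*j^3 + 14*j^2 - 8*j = (j - 1)*(j^4 - 3*j^3 - 6*j^2 + 8*j) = (j - 4)*(j - 1)*(j^3 + j^2 - 2*j) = (j - 4)*(j - 1)*(j + 2)*(j^2 - j) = j*(j - 4)*(j - 1)*(j + 2)*(j - 1)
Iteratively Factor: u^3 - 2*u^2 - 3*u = (u + 1)*(u^2 - 3*u) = (u - 3)*(u + 1)*(u)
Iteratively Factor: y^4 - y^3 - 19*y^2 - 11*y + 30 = (y - 5)*(y^3 + 4*y^2 + y - 6) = (y - 5)*(y + 3)*(y^2 + y - 2) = (y - 5)*(y + 2)*(y + 3)*(y - 1)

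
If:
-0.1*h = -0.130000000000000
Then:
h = 1.30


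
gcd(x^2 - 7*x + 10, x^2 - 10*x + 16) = x - 2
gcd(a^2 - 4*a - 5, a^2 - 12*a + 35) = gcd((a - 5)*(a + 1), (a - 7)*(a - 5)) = a - 5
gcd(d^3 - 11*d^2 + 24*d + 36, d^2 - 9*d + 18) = d - 6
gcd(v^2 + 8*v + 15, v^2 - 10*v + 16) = 1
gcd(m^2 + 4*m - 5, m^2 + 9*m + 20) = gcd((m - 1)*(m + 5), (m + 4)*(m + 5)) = m + 5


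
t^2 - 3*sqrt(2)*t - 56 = (t - 7*sqrt(2))*(t + 4*sqrt(2))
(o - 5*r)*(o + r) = o^2 - 4*o*r - 5*r^2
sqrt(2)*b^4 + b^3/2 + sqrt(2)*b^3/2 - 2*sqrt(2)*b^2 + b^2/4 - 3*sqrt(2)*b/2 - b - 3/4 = (b - 3/2)*(b + 1)^2*(sqrt(2)*b + 1/2)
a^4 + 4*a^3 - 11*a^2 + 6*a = a*(a - 1)^2*(a + 6)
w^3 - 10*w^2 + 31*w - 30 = (w - 5)*(w - 3)*(w - 2)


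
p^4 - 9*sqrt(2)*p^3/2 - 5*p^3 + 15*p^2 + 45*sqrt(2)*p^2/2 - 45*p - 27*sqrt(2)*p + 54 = (p - 3)*(p - 2)*(p - 3*sqrt(2))*(p - 3*sqrt(2)/2)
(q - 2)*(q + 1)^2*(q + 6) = q^4 + 6*q^3 - 3*q^2 - 20*q - 12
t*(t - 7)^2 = t^3 - 14*t^2 + 49*t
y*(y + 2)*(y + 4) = y^3 + 6*y^2 + 8*y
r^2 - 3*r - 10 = (r - 5)*(r + 2)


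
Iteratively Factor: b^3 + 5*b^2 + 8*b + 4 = (b + 2)*(b^2 + 3*b + 2) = (b + 2)^2*(b + 1)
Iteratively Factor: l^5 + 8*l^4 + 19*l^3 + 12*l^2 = (l + 1)*(l^4 + 7*l^3 + 12*l^2) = (l + 1)*(l + 4)*(l^3 + 3*l^2) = l*(l + 1)*(l + 4)*(l^2 + 3*l) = l^2*(l + 1)*(l + 4)*(l + 3)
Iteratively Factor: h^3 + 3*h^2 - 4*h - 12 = (h + 3)*(h^2 - 4) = (h + 2)*(h + 3)*(h - 2)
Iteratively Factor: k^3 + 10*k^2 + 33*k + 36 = (k + 3)*(k^2 + 7*k + 12) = (k + 3)^2*(k + 4)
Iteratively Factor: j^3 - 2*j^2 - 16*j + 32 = (j - 4)*(j^2 + 2*j - 8) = (j - 4)*(j + 4)*(j - 2)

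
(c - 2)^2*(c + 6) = c^3 + 2*c^2 - 20*c + 24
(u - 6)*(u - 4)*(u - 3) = u^3 - 13*u^2 + 54*u - 72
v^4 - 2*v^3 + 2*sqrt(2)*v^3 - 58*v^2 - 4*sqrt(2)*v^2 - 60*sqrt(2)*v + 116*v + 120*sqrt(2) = (v - 2)*(v - 5*sqrt(2))*(v + sqrt(2))*(v + 6*sqrt(2))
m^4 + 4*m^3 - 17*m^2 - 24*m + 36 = (m - 3)*(m - 1)*(m + 2)*(m + 6)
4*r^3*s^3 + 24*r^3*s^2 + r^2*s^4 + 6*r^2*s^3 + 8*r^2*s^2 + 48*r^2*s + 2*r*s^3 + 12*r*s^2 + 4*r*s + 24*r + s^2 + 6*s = (4*r + s)*(s + 6)*(r*s + 1)^2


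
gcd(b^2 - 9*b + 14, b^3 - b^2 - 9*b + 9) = 1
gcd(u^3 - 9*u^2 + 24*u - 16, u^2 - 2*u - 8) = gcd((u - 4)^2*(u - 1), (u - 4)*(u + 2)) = u - 4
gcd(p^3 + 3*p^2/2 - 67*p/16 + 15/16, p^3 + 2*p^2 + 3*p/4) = 1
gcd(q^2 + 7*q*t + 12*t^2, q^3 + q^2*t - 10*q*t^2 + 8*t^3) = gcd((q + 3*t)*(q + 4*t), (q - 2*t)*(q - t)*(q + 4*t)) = q + 4*t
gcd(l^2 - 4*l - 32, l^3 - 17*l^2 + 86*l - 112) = l - 8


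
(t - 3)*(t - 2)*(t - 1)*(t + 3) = t^4 - 3*t^3 - 7*t^2 + 27*t - 18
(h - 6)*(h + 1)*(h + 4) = h^3 - h^2 - 26*h - 24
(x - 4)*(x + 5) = x^2 + x - 20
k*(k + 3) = k^2 + 3*k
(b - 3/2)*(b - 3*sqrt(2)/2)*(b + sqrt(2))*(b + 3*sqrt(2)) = b^4 - 3*b^3/2 + 5*sqrt(2)*b^3/2 - 6*b^2 - 15*sqrt(2)*b^2/4 - 9*sqrt(2)*b + 9*b + 27*sqrt(2)/2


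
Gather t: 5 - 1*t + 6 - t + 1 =12 - 2*t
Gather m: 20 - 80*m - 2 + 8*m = 18 - 72*m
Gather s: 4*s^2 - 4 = 4*s^2 - 4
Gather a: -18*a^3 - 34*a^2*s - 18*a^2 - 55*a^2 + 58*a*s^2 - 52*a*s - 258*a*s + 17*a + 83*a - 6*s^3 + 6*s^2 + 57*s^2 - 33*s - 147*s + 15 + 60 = -18*a^3 + a^2*(-34*s - 73) + a*(58*s^2 - 310*s + 100) - 6*s^3 + 63*s^2 - 180*s + 75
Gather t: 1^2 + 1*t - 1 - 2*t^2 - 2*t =-2*t^2 - t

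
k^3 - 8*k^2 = k^2*(k - 8)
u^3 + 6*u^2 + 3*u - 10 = (u - 1)*(u + 2)*(u + 5)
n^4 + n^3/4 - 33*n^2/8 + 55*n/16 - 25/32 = (n - 5/4)*(n - 1/2)^2*(n + 5/2)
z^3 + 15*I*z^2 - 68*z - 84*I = (z + 2*I)*(z + 6*I)*(z + 7*I)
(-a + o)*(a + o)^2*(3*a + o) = -3*a^4 - 4*a^3*o + 2*a^2*o^2 + 4*a*o^3 + o^4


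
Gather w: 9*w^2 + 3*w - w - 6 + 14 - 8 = 9*w^2 + 2*w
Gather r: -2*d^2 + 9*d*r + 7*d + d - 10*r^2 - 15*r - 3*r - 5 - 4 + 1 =-2*d^2 + 8*d - 10*r^2 + r*(9*d - 18) - 8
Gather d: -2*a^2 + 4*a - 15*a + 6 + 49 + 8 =-2*a^2 - 11*a + 63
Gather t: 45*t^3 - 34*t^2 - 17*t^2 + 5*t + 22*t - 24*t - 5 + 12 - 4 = 45*t^3 - 51*t^2 + 3*t + 3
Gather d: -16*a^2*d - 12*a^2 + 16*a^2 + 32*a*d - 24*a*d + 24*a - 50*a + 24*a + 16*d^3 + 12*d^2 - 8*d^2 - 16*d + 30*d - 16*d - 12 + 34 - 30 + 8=4*a^2 - 2*a + 16*d^3 + 4*d^2 + d*(-16*a^2 + 8*a - 2)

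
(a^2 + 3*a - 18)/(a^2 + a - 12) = (a + 6)/(a + 4)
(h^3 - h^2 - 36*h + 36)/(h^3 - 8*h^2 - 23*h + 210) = (h^2 + 5*h - 6)/(h^2 - 2*h - 35)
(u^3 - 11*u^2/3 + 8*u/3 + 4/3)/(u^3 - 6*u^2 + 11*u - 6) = (3*u^2 - 5*u - 2)/(3*(u^2 - 4*u + 3))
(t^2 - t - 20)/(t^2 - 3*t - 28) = (t - 5)/(t - 7)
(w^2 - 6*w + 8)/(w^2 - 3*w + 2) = (w - 4)/(w - 1)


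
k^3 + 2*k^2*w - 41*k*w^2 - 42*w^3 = (k - 6*w)*(k + w)*(k + 7*w)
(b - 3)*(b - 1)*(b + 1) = b^3 - 3*b^2 - b + 3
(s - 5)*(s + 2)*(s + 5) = s^3 + 2*s^2 - 25*s - 50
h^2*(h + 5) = h^3 + 5*h^2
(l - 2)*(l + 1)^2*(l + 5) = l^4 + 5*l^3 - 3*l^2 - 17*l - 10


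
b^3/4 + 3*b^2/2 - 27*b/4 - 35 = (b/4 + 1)*(b - 5)*(b + 7)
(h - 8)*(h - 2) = h^2 - 10*h + 16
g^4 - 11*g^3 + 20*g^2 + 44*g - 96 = (g - 8)*(g - 3)*(g - 2)*(g + 2)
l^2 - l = l*(l - 1)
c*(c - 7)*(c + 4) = c^3 - 3*c^2 - 28*c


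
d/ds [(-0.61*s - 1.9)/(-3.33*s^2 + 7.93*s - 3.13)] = (-2.0313*s^2 - 12.654*s + 16.9763)/(11.0889*s^4 - 52.8138*s^3 + 83.7307*s^2 - 49.6418*s + 9.7969)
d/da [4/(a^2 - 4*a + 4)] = 8*(2 - a)/(a^2 - 4*a + 4)^2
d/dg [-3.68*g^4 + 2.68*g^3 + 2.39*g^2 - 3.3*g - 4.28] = -14.72*g^3 + 8.04*g^2 + 4.78*g - 3.3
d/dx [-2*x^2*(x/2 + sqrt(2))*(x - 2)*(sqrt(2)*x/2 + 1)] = x*(-5*sqrt(2)*x^3 - 24*x^2 + 8*sqrt(2)*x^2 - 12*sqrt(2)*x + 36*x + 16*sqrt(2))/2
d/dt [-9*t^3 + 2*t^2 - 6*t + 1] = -27*t^2 + 4*t - 6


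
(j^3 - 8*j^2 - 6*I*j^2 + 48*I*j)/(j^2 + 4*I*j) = (j^2 - 8*j - 6*I*j + 48*I)/(j + 4*I)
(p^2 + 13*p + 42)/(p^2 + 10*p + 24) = (p + 7)/(p + 4)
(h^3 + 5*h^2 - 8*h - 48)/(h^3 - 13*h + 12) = (h + 4)/(h - 1)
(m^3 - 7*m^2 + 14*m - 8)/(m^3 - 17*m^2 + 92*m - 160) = (m^2 - 3*m + 2)/(m^2 - 13*m + 40)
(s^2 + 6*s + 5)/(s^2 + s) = (s + 5)/s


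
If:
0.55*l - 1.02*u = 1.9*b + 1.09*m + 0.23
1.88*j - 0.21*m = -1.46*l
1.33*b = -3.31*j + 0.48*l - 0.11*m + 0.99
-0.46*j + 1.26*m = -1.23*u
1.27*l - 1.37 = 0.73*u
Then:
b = -0.27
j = 0.32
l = -0.11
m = 2.13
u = -2.06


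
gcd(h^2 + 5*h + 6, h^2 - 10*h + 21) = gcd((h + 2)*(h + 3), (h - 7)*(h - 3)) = 1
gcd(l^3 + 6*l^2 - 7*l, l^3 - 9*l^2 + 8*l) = l^2 - l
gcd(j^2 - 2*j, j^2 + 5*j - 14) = j - 2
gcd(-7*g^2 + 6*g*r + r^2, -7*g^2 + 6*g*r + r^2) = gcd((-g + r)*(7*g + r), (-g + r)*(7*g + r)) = -7*g^2 + 6*g*r + r^2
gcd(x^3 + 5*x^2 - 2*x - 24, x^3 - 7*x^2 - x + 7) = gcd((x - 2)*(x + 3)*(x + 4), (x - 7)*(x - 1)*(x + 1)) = 1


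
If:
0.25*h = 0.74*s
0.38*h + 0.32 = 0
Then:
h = -0.84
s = -0.28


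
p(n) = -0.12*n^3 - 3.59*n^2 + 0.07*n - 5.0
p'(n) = -0.36*n^2 - 7.18*n + 0.07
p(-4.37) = -63.85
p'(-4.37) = 24.57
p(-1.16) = -9.72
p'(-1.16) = 7.91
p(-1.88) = -17.02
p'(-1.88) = 12.30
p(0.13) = -5.05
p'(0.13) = -0.87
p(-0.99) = -8.47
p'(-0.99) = 6.83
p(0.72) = -6.86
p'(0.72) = -5.29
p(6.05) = -162.55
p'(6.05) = -56.55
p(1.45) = -12.81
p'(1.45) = -11.10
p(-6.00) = -108.74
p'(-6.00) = 30.19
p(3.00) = -40.34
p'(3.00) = -24.71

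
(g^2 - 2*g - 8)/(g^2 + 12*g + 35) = (g^2 - 2*g - 8)/(g^2 + 12*g + 35)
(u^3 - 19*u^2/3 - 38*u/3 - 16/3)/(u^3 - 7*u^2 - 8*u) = (u + 2/3)/u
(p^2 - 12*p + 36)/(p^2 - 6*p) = (p - 6)/p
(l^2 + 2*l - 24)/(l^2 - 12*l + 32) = (l + 6)/(l - 8)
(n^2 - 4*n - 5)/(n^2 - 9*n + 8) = (n^2 - 4*n - 5)/(n^2 - 9*n + 8)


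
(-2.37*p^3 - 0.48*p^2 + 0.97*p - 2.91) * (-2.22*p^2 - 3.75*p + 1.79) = 5.2614*p^5 + 9.9531*p^4 - 4.5957*p^3 + 1.9635*p^2 + 12.6488*p - 5.2089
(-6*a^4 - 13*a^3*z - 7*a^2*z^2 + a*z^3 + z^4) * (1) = -6*a^4 - 13*a^3*z - 7*a^2*z^2 + a*z^3 + z^4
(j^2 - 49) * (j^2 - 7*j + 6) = j^4 - 7*j^3 - 43*j^2 + 343*j - 294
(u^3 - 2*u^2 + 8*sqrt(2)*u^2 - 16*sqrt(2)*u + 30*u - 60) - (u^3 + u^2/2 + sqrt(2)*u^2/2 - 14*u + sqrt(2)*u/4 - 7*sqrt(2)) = -5*u^2/2 + 15*sqrt(2)*u^2/2 - 65*sqrt(2)*u/4 + 44*u - 60 + 7*sqrt(2)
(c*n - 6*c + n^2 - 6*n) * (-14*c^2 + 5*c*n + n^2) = -14*c^3*n + 84*c^3 - 9*c^2*n^2 + 54*c^2*n + 6*c*n^3 - 36*c*n^2 + n^4 - 6*n^3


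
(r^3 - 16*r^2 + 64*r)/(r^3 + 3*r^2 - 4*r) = (r^2 - 16*r + 64)/(r^2 + 3*r - 4)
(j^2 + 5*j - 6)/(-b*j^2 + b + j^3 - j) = (-j - 6)/(b*j + b - j^2 - j)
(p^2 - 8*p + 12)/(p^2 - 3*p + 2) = (p - 6)/(p - 1)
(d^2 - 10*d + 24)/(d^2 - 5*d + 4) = (d - 6)/(d - 1)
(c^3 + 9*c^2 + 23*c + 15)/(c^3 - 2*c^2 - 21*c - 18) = (c + 5)/(c - 6)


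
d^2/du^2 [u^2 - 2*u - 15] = 2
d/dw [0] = 0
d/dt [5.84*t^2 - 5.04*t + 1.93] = 11.68*t - 5.04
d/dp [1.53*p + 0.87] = 1.53000000000000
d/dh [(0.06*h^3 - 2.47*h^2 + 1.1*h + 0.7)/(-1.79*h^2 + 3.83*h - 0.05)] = (-0.1074*h^4 + 0.459599999999998*h^3 - 7.5001*h^2 + 2.753*h - 2.736)/(3.2041*h^4 - 13.7114*h^3 + 14.8479*h^2 - 0.383*h + 0.0025)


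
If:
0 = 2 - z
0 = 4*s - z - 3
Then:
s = 5/4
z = 2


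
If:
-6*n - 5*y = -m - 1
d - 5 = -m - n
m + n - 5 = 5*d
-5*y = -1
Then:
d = 0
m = 30/7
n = 5/7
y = 1/5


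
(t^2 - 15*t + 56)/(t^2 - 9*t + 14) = (t - 8)/(t - 2)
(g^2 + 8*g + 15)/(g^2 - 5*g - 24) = (g + 5)/(g - 8)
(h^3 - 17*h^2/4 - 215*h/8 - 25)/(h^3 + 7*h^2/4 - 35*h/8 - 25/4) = (h - 8)/(h - 2)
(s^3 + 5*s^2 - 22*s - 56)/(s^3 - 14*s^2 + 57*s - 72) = (s^3 + 5*s^2 - 22*s - 56)/(s^3 - 14*s^2 + 57*s - 72)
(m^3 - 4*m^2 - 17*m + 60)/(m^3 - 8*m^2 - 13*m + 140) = (m - 3)/(m - 7)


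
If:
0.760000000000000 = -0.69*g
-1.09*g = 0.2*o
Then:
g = -1.10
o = 6.00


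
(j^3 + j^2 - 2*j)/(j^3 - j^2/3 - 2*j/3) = 3*(j + 2)/(3*j + 2)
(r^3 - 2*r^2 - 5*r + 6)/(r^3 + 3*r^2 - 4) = (r - 3)/(r + 2)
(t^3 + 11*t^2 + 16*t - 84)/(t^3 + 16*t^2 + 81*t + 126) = (t - 2)/(t + 3)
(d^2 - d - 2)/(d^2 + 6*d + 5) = (d - 2)/(d + 5)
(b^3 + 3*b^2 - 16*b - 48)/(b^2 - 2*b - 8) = (b^2 + 7*b + 12)/(b + 2)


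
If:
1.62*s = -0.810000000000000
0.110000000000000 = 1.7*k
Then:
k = 0.06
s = -0.50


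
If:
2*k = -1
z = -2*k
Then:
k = -1/2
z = 1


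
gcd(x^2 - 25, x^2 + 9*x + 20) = x + 5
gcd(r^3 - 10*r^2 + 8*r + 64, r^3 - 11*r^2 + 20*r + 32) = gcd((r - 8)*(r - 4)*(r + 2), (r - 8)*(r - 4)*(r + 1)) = r^2 - 12*r + 32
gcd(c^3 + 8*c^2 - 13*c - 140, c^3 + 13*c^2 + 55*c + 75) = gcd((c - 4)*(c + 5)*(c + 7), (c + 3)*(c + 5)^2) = c + 5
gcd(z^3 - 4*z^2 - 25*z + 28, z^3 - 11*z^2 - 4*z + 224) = z^2 - 3*z - 28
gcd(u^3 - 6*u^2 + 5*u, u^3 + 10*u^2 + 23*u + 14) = 1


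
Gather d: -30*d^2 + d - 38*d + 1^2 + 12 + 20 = -30*d^2 - 37*d + 33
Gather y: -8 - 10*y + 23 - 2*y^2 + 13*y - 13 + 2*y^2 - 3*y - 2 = 0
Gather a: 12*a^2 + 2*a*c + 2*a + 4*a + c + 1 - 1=12*a^2 + a*(2*c + 6) + c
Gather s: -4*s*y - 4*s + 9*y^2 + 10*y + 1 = s*(-4*y - 4) + 9*y^2 + 10*y + 1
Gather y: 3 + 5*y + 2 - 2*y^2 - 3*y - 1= -2*y^2 + 2*y + 4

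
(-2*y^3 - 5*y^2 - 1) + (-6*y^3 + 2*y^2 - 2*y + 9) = -8*y^3 - 3*y^2 - 2*y + 8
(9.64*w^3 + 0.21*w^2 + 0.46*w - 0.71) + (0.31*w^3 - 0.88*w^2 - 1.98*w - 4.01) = 9.95*w^3 - 0.67*w^2 - 1.52*w - 4.72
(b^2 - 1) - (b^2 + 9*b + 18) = -9*b - 19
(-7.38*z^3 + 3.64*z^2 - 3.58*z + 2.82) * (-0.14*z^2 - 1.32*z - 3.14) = 1.0332*z^5 + 9.232*z^4 + 18.8696*z^3 - 7.0988*z^2 + 7.5188*z - 8.8548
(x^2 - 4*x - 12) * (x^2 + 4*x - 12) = x^4 - 40*x^2 + 144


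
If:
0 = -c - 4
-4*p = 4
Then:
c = -4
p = -1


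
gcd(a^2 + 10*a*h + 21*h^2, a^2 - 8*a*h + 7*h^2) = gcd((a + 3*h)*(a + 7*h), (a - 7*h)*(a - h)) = 1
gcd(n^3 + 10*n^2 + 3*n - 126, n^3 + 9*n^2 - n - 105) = n^2 + 4*n - 21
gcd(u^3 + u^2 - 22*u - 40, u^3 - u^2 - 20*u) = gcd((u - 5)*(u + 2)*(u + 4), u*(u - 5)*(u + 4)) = u^2 - u - 20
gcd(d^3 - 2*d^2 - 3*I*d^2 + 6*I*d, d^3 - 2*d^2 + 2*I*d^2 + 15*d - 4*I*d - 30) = d^2 + d*(-2 - 3*I) + 6*I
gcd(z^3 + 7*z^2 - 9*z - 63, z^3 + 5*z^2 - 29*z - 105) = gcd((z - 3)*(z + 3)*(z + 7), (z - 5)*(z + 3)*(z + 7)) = z^2 + 10*z + 21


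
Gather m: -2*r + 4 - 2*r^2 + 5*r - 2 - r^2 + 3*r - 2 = -3*r^2 + 6*r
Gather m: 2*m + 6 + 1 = 2*m + 7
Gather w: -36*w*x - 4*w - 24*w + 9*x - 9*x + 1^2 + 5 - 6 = w*(-36*x - 28)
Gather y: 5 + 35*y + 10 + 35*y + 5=70*y + 20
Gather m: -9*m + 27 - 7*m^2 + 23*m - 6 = -7*m^2 + 14*m + 21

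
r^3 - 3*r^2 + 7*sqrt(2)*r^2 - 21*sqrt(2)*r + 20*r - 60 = (r - 3)*(r + 2*sqrt(2))*(r + 5*sqrt(2))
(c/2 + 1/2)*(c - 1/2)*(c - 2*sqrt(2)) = c^3/2 - sqrt(2)*c^2 + c^2/4 - sqrt(2)*c/2 - c/4 + sqrt(2)/2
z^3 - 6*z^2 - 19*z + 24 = (z - 8)*(z - 1)*(z + 3)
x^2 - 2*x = x*(x - 2)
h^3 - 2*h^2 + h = h*(h - 1)^2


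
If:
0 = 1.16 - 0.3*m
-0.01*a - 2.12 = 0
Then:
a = -212.00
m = 3.87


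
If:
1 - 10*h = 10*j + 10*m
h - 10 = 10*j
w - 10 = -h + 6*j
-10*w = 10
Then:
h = 25/2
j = 1/4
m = -253/20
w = -1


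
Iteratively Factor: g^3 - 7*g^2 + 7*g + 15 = (g + 1)*(g^2 - 8*g + 15) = (g - 5)*(g + 1)*(g - 3)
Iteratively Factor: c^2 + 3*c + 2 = (c + 1)*(c + 2)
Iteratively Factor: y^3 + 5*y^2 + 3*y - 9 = (y + 3)*(y^2 + 2*y - 3) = (y - 1)*(y + 3)*(y + 3)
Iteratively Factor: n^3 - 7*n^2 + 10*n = (n)*(n^2 - 7*n + 10) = n*(n - 5)*(n - 2)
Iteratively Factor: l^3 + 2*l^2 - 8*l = (l + 4)*(l^2 - 2*l) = (l - 2)*(l + 4)*(l)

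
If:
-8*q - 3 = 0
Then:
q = -3/8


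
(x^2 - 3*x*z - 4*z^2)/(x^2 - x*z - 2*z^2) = (x - 4*z)/(x - 2*z)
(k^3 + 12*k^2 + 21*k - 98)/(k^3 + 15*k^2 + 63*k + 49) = (k - 2)/(k + 1)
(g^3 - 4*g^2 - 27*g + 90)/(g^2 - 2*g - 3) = (g^2 - g - 30)/(g + 1)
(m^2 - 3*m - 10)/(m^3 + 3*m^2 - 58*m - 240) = (m^2 - 3*m - 10)/(m^3 + 3*m^2 - 58*m - 240)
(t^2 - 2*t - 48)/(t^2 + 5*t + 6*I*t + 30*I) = (t^2 - 2*t - 48)/(t^2 + t*(5 + 6*I) + 30*I)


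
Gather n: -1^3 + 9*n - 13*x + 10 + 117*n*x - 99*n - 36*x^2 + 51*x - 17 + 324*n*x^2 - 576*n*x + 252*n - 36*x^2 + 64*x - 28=n*(324*x^2 - 459*x + 162) - 72*x^2 + 102*x - 36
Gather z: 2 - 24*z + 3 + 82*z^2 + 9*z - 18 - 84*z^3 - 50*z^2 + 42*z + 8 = -84*z^3 + 32*z^2 + 27*z - 5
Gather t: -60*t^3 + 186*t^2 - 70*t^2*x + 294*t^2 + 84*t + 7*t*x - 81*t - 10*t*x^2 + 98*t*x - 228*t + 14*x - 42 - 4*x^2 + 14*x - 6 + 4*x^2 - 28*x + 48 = -60*t^3 + t^2*(480 - 70*x) + t*(-10*x^2 + 105*x - 225)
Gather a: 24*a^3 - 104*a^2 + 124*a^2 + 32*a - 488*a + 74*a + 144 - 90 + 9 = 24*a^3 + 20*a^2 - 382*a + 63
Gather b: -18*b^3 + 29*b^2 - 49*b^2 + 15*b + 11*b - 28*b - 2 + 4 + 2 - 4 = -18*b^3 - 20*b^2 - 2*b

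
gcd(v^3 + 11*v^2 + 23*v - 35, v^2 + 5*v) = v + 5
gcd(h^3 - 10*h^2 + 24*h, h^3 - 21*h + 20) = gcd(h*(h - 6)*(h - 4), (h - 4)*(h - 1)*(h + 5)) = h - 4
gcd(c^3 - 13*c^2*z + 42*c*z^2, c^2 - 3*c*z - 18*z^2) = -c + 6*z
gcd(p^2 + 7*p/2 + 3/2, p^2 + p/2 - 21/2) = 1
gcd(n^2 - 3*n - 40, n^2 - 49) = 1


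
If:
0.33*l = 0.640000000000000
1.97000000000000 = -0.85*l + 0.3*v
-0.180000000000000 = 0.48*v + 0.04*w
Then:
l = 1.94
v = 12.06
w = -149.24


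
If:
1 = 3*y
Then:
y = 1/3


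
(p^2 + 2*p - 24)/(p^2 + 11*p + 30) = (p - 4)/(p + 5)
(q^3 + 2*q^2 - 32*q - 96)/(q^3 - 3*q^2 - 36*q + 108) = (q^2 + 8*q + 16)/(q^2 + 3*q - 18)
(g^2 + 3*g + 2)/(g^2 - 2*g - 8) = (g + 1)/(g - 4)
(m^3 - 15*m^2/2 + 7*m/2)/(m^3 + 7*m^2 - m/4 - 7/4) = 2*m*(m - 7)/(2*m^2 + 15*m + 7)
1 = 1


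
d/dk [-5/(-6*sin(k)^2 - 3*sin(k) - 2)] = -15*(4*sin(k) + 1)*cos(k)/(6*sin(k)^2 + 3*sin(k) + 2)^2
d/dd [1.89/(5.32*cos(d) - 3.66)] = 10.0548*sin(d)/(5.32*cos(d) - 3.66)^2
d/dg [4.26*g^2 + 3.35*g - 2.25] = 8.52*g + 3.35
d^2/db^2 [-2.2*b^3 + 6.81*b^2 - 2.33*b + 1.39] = 13.62 - 13.2*b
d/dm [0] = 0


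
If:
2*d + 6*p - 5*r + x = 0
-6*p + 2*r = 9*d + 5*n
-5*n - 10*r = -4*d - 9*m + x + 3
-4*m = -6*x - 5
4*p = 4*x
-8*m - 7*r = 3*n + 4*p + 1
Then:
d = -17831/19942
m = 4387/9971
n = 36135/19942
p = -10769/19942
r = -22209/19942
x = -10769/19942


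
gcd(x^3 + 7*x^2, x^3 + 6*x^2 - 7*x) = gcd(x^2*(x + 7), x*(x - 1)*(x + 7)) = x^2 + 7*x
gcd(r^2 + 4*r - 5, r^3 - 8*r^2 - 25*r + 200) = r + 5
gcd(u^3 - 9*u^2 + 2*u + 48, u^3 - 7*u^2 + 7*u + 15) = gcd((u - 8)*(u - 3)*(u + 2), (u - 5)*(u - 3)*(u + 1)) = u - 3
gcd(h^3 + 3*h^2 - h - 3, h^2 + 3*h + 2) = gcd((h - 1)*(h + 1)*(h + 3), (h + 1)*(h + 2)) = h + 1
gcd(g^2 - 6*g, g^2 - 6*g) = g^2 - 6*g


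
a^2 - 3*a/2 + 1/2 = (a - 1)*(a - 1/2)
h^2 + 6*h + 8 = (h + 2)*(h + 4)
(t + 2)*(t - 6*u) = t^2 - 6*t*u + 2*t - 12*u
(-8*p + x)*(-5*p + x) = 40*p^2 - 13*p*x + x^2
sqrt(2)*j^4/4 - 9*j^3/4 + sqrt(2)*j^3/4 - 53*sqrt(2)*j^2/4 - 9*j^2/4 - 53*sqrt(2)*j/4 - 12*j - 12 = (j/2 + 1/2)*(j - 8*sqrt(2))*(j + 3*sqrt(2))*(sqrt(2)*j/2 + 1/2)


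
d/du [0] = 0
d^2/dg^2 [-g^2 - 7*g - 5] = -2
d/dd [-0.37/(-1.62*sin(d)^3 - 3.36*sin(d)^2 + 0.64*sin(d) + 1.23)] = (-1.7982*sin(d)^2 - 2.4864*sin(d) + 0.2368)*cos(d)/(1.62*sin(d)^3 + 3.36*sin(d)^2 - 0.64*sin(d) - 1.23)^2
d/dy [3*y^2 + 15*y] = 6*y + 15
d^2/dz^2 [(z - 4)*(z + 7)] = 2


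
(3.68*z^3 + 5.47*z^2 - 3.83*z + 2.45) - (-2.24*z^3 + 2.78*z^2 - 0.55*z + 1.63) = 5.92*z^3 + 2.69*z^2 - 3.28*z + 0.82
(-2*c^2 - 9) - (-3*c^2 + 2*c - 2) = c^2 - 2*c - 7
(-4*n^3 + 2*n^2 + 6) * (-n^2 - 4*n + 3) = 4*n^5 + 14*n^4 - 20*n^3 - 24*n + 18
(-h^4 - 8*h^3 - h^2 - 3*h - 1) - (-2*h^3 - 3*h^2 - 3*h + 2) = -h^4 - 6*h^3 + 2*h^2 - 3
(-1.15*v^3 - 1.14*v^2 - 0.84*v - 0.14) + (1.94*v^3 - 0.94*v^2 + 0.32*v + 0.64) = 0.79*v^3 - 2.08*v^2 - 0.52*v + 0.5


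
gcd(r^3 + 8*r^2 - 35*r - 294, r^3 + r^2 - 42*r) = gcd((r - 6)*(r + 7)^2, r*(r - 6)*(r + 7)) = r^2 + r - 42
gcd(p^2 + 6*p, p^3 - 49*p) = p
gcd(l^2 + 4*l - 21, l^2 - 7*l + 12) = l - 3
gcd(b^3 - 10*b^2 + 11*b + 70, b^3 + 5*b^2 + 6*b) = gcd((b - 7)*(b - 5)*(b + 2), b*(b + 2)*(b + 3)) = b + 2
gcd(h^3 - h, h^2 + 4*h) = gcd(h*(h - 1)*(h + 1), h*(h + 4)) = h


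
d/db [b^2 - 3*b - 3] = 2*b - 3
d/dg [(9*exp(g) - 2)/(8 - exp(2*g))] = (9*exp(2*g) - 4*exp(g) + 72)*exp(g)/(exp(4*g) - 16*exp(2*g) + 64)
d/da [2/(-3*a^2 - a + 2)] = 2*(6*a + 1)/(3*a^2 + a - 2)^2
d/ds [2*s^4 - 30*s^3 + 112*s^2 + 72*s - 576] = 8*s^3 - 90*s^2 + 224*s + 72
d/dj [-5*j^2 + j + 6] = 1 - 10*j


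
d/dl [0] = 0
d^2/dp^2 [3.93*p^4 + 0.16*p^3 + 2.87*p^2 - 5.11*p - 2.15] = 47.16*p^2 + 0.96*p + 5.74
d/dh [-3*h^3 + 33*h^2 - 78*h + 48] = -9*h^2 + 66*h - 78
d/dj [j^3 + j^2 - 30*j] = 3*j^2 + 2*j - 30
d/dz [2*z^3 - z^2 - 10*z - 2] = 6*z^2 - 2*z - 10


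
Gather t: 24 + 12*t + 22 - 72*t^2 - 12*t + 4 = 50 - 72*t^2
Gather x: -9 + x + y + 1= x + y - 8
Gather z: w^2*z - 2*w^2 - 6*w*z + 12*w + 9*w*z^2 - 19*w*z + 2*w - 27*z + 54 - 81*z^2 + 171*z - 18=-2*w^2 + 14*w + z^2*(9*w - 81) + z*(w^2 - 25*w + 144) + 36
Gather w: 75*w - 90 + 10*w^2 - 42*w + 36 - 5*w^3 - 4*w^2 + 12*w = -5*w^3 + 6*w^2 + 45*w - 54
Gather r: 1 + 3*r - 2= 3*r - 1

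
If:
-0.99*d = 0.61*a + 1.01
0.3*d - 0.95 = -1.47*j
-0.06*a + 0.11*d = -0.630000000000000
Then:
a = 4.05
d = -3.52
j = 1.36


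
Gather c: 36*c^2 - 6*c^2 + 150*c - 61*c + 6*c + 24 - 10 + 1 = 30*c^2 + 95*c + 15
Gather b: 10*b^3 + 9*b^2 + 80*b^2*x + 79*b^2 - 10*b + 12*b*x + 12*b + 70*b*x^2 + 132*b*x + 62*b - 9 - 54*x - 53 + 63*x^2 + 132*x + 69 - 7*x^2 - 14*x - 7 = 10*b^3 + b^2*(80*x + 88) + b*(70*x^2 + 144*x + 64) + 56*x^2 + 64*x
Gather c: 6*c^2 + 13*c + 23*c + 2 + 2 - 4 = 6*c^2 + 36*c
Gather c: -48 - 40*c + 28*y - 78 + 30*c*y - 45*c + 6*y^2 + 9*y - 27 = c*(30*y - 85) + 6*y^2 + 37*y - 153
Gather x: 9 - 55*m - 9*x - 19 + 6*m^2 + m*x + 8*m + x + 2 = 6*m^2 - 47*m + x*(m - 8) - 8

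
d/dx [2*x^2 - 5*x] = 4*x - 5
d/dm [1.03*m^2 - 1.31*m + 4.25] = 2.06*m - 1.31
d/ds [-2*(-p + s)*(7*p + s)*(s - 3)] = 14*p^2 - 24*p*s + 36*p - 6*s^2 + 12*s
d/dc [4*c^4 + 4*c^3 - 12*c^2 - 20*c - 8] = 16*c^3 + 12*c^2 - 24*c - 20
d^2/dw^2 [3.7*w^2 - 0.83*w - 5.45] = 7.40000000000000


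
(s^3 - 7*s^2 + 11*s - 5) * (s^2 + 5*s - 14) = s^5 - 2*s^4 - 38*s^3 + 148*s^2 - 179*s + 70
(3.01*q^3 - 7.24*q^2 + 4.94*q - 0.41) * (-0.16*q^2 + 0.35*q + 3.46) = -0.4816*q^5 + 2.2119*q^4 + 7.0902*q^3 - 23.2558*q^2 + 16.9489*q - 1.4186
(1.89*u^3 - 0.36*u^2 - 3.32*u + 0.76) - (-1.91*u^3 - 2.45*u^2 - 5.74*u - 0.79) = 3.8*u^3 + 2.09*u^2 + 2.42*u + 1.55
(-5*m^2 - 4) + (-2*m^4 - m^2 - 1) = -2*m^4 - 6*m^2 - 5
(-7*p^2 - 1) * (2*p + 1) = -14*p^3 - 7*p^2 - 2*p - 1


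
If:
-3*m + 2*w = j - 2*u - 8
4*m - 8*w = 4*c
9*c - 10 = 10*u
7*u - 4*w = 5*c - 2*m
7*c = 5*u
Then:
No Solution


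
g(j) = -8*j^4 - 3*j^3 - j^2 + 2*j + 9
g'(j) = -32*j^3 - 9*j^2 - 2*j + 2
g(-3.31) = -860.07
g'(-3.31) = 1070.49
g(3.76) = -1756.06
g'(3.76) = -1833.79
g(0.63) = 7.85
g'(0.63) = -10.83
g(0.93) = 1.60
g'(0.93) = -33.38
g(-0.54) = 7.42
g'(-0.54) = 5.49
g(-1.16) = -4.47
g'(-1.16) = 42.16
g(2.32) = -260.97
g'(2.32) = -450.67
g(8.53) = -44261.84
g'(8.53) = -20530.72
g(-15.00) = -395121.00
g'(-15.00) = 106007.00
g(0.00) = 9.00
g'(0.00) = 2.00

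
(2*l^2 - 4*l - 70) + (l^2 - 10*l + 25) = 3*l^2 - 14*l - 45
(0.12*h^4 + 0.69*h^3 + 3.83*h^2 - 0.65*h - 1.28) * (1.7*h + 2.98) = 0.204*h^5 + 1.5306*h^4 + 8.5672*h^3 + 10.3084*h^2 - 4.113*h - 3.8144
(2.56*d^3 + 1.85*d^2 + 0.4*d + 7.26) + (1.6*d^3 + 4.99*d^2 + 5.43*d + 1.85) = 4.16*d^3 + 6.84*d^2 + 5.83*d + 9.11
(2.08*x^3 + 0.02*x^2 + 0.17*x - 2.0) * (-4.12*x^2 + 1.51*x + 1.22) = -8.5696*x^5 + 3.0584*x^4 + 1.8674*x^3 + 8.5211*x^2 - 2.8126*x - 2.44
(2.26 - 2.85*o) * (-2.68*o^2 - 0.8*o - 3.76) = 7.638*o^3 - 3.7768*o^2 + 8.908*o - 8.4976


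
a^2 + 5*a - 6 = (a - 1)*(a + 6)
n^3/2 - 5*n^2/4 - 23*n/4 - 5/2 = (n/2 + 1)*(n - 5)*(n + 1/2)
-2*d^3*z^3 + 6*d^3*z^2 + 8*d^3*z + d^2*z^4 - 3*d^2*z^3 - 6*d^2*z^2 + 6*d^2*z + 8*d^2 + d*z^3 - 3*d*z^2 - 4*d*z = (-2*d + z)*(z - 4)*(d*z + 1)*(d*z + d)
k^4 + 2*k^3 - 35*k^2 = k^2*(k - 5)*(k + 7)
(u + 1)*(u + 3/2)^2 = u^3 + 4*u^2 + 21*u/4 + 9/4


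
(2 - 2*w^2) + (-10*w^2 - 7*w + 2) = -12*w^2 - 7*w + 4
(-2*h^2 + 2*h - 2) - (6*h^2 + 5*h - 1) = -8*h^2 - 3*h - 1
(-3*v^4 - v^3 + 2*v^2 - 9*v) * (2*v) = -6*v^5 - 2*v^4 + 4*v^3 - 18*v^2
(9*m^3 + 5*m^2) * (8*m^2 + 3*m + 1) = 72*m^5 + 67*m^4 + 24*m^3 + 5*m^2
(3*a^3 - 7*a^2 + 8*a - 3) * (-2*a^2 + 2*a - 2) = -6*a^5 + 20*a^4 - 36*a^3 + 36*a^2 - 22*a + 6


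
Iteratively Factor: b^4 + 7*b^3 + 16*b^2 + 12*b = (b + 2)*(b^3 + 5*b^2 + 6*b) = (b + 2)^2*(b^2 + 3*b) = b*(b + 2)^2*(b + 3)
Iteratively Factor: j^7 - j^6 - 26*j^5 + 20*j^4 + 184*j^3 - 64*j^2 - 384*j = (j - 2)*(j^6 + j^5 - 24*j^4 - 28*j^3 + 128*j^2 + 192*j) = (j - 2)*(j + 2)*(j^5 - j^4 - 22*j^3 + 16*j^2 + 96*j) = (j - 2)*(j + 2)^2*(j^4 - 3*j^3 - 16*j^2 + 48*j) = (j - 3)*(j - 2)*(j + 2)^2*(j^3 - 16*j) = j*(j - 3)*(j - 2)*(j + 2)^2*(j^2 - 16) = j*(j - 3)*(j - 2)*(j + 2)^2*(j + 4)*(j - 4)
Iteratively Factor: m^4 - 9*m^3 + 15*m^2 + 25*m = (m - 5)*(m^3 - 4*m^2 - 5*m) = (m - 5)*(m + 1)*(m^2 - 5*m) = m*(m - 5)*(m + 1)*(m - 5)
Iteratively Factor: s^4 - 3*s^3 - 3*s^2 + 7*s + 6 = (s + 1)*(s^3 - 4*s^2 + s + 6) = (s - 3)*(s + 1)*(s^2 - s - 2) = (s - 3)*(s + 1)^2*(s - 2)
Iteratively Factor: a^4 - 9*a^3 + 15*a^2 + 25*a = (a + 1)*(a^3 - 10*a^2 + 25*a) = a*(a + 1)*(a^2 - 10*a + 25) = a*(a - 5)*(a + 1)*(a - 5)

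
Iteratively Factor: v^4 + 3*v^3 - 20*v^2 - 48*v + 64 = (v + 4)*(v^3 - v^2 - 16*v + 16) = (v + 4)^2*(v^2 - 5*v + 4) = (v - 4)*(v + 4)^2*(v - 1)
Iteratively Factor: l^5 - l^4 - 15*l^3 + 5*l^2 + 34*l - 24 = (l - 1)*(l^4 - 15*l^2 - 10*l + 24) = (l - 1)^2*(l^3 + l^2 - 14*l - 24) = (l - 1)^2*(l + 2)*(l^2 - l - 12) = (l - 1)^2*(l + 2)*(l + 3)*(l - 4)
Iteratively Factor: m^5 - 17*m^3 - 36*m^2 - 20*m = (m + 1)*(m^4 - m^3 - 16*m^2 - 20*m) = (m + 1)*(m + 2)*(m^3 - 3*m^2 - 10*m) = m*(m + 1)*(m + 2)*(m^2 - 3*m - 10) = m*(m - 5)*(m + 1)*(m + 2)*(m + 2)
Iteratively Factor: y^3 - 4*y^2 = (y)*(y^2 - 4*y) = y*(y - 4)*(y)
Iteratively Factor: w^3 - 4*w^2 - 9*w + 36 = (w - 4)*(w^2 - 9) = (w - 4)*(w - 3)*(w + 3)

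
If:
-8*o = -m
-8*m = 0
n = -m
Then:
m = 0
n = 0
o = 0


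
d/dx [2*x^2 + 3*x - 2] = 4*x + 3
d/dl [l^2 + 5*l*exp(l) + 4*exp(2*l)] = 5*l*exp(l) + 2*l + 8*exp(2*l) + 5*exp(l)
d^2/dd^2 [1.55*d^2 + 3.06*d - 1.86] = 3.10000000000000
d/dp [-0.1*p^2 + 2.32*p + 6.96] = 2.32 - 0.2*p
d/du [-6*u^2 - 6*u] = -12*u - 6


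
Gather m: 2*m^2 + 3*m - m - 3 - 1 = 2*m^2 + 2*m - 4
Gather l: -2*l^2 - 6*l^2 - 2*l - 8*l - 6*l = -8*l^2 - 16*l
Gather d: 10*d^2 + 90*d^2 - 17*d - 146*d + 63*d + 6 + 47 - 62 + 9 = 100*d^2 - 100*d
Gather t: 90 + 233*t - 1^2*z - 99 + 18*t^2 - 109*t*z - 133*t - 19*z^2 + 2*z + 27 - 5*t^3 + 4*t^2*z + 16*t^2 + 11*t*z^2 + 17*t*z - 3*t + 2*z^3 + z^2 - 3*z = -5*t^3 + t^2*(4*z + 34) + t*(11*z^2 - 92*z + 97) + 2*z^3 - 18*z^2 - 2*z + 18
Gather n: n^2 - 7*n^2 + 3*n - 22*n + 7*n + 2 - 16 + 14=-6*n^2 - 12*n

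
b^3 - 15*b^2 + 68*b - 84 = (b - 7)*(b - 6)*(b - 2)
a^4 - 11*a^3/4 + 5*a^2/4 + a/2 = a*(a - 2)*(a - 1)*(a + 1/4)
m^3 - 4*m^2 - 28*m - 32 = (m - 8)*(m + 2)^2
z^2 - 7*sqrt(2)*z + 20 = (z - 5*sqrt(2))*(z - 2*sqrt(2))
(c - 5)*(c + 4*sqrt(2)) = c^2 - 5*c + 4*sqrt(2)*c - 20*sqrt(2)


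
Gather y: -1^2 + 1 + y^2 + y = y^2 + y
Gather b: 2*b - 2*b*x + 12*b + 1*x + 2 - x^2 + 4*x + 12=b*(14 - 2*x) - x^2 + 5*x + 14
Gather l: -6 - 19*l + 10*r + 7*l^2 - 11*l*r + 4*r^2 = 7*l^2 + l*(-11*r - 19) + 4*r^2 + 10*r - 6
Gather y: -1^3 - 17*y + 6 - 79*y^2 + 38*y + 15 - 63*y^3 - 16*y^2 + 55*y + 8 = -63*y^3 - 95*y^2 + 76*y + 28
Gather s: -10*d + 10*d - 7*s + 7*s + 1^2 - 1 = 0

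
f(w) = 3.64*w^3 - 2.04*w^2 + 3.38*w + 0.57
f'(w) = 10.92*w^2 - 4.08*w + 3.38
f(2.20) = 36.89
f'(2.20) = 47.26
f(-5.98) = -871.00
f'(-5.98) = 418.28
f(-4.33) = -347.82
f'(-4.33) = 225.78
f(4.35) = 276.29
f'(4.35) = 192.27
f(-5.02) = -528.29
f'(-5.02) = 299.05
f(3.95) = 206.42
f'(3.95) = 157.64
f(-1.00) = -8.49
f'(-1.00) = 18.38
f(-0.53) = -2.34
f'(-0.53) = 8.61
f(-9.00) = -2848.65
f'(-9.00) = 924.62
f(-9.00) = -2848.65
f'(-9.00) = 924.62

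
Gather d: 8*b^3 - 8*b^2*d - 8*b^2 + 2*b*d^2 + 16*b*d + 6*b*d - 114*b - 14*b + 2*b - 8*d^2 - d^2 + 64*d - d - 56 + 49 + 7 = 8*b^3 - 8*b^2 - 126*b + d^2*(2*b - 9) + d*(-8*b^2 + 22*b + 63)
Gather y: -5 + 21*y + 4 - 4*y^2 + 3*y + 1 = -4*y^2 + 24*y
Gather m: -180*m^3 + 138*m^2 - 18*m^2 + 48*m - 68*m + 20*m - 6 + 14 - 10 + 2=-180*m^3 + 120*m^2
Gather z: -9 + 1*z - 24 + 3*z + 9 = 4*z - 24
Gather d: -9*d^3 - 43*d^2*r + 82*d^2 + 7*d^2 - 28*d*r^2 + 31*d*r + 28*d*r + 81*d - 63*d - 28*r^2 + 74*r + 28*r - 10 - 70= -9*d^3 + d^2*(89 - 43*r) + d*(-28*r^2 + 59*r + 18) - 28*r^2 + 102*r - 80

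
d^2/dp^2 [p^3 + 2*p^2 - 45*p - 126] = 6*p + 4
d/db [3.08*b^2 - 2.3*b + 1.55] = 6.16*b - 2.3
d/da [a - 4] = 1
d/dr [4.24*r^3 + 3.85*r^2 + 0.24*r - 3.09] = 12.72*r^2 + 7.7*r + 0.24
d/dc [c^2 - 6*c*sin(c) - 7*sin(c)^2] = -6*c*cos(c) + 2*c - 6*sin(c) - 7*sin(2*c)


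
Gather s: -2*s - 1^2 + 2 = 1 - 2*s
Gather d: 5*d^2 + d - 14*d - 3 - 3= 5*d^2 - 13*d - 6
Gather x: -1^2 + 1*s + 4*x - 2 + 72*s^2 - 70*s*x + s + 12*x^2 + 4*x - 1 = 72*s^2 + 2*s + 12*x^2 + x*(8 - 70*s) - 4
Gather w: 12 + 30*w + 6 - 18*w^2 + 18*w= -18*w^2 + 48*w + 18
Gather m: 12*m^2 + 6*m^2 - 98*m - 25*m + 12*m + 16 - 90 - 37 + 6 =18*m^2 - 111*m - 105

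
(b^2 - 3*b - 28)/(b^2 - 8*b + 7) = (b + 4)/(b - 1)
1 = 1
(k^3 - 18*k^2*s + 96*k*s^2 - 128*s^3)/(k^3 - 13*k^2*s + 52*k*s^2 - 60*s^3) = (k^2 - 16*k*s + 64*s^2)/(k^2 - 11*k*s + 30*s^2)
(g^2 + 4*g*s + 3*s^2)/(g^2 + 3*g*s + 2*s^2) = (g + 3*s)/(g + 2*s)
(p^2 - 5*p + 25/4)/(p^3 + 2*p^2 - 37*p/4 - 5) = (2*p - 5)/(2*p^2 + 9*p + 4)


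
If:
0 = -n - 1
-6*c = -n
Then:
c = -1/6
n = -1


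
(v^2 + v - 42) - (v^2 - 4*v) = 5*v - 42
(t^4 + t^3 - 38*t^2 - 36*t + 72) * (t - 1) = t^5 - 39*t^3 + 2*t^2 + 108*t - 72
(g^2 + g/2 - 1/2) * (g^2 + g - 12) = g^4 + 3*g^3/2 - 12*g^2 - 13*g/2 + 6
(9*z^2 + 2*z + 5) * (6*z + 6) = 54*z^3 + 66*z^2 + 42*z + 30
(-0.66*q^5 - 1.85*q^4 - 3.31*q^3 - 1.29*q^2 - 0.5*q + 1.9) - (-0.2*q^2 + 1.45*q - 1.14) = -0.66*q^5 - 1.85*q^4 - 3.31*q^3 - 1.09*q^2 - 1.95*q + 3.04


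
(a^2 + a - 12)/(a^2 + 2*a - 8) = (a - 3)/(a - 2)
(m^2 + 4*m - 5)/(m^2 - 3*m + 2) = (m + 5)/(m - 2)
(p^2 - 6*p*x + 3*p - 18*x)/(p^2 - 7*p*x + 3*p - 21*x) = (-p + 6*x)/(-p + 7*x)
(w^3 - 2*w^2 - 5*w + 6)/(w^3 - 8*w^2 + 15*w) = (w^2 + w - 2)/(w*(w - 5))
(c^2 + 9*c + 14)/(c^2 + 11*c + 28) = (c + 2)/(c + 4)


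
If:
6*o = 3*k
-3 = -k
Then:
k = 3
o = 3/2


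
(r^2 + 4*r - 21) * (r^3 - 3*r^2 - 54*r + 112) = r^5 + r^4 - 87*r^3 - 41*r^2 + 1582*r - 2352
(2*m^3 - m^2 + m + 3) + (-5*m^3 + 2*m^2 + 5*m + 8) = -3*m^3 + m^2 + 6*m + 11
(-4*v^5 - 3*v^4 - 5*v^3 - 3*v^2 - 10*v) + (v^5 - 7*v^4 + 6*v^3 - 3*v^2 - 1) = -3*v^5 - 10*v^4 + v^3 - 6*v^2 - 10*v - 1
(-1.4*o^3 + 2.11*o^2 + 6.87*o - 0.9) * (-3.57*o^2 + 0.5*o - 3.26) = 4.998*o^5 - 8.2327*o^4 - 18.9069*o^3 - 0.230599999999999*o^2 - 22.8462*o + 2.934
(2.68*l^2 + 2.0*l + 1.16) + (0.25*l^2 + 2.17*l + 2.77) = 2.93*l^2 + 4.17*l + 3.93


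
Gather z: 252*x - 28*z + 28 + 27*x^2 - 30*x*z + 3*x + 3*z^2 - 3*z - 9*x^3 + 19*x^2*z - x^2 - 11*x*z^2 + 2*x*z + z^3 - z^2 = -9*x^3 + 26*x^2 + 255*x + z^3 + z^2*(2 - 11*x) + z*(19*x^2 - 28*x - 31) + 28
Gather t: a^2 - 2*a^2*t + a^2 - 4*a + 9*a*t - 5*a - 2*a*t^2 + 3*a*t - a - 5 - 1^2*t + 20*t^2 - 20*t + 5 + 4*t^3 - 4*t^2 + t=2*a^2 - 10*a + 4*t^3 + t^2*(16 - 2*a) + t*(-2*a^2 + 12*a - 20)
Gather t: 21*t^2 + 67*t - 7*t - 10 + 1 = 21*t^2 + 60*t - 9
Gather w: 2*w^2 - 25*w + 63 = 2*w^2 - 25*w + 63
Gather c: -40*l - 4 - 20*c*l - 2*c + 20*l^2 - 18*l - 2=c*(-20*l - 2) + 20*l^2 - 58*l - 6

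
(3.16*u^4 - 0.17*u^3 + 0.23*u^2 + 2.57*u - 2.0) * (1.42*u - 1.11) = 4.4872*u^5 - 3.749*u^4 + 0.5153*u^3 + 3.3941*u^2 - 5.6927*u + 2.22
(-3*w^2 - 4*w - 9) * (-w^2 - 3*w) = 3*w^4 + 13*w^3 + 21*w^2 + 27*w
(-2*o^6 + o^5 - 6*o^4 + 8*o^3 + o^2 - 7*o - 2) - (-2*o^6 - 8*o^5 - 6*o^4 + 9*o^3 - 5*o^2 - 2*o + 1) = 9*o^5 - o^3 + 6*o^2 - 5*o - 3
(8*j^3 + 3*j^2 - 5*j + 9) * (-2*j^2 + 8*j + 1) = -16*j^5 + 58*j^4 + 42*j^3 - 55*j^2 + 67*j + 9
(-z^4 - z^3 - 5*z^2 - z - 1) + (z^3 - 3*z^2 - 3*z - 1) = -z^4 - 8*z^2 - 4*z - 2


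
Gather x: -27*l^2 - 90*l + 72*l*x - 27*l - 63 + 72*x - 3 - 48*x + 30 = -27*l^2 - 117*l + x*(72*l + 24) - 36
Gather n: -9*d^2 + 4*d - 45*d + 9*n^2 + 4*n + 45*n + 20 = -9*d^2 - 41*d + 9*n^2 + 49*n + 20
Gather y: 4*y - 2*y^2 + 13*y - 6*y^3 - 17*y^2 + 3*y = -6*y^3 - 19*y^2 + 20*y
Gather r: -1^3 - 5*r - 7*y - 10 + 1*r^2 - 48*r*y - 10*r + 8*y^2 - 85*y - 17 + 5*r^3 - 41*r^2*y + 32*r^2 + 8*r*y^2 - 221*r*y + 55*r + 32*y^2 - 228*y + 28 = 5*r^3 + r^2*(33 - 41*y) + r*(8*y^2 - 269*y + 40) + 40*y^2 - 320*y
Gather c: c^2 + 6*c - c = c^2 + 5*c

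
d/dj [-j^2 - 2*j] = -2*j - 2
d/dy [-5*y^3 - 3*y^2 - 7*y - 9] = -15*y^2 - 6*y - 7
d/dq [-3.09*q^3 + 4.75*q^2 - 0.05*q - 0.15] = -9.27*q^2 + 9.5*q - 0.05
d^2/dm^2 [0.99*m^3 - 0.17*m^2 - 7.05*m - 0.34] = 5.94*m - 0.34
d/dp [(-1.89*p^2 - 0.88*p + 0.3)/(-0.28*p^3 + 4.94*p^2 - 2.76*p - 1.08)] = (-0.5292*p^4 - 0.492799999999999*p^3 + 9.8156*p^2 + 1.1184*p + 1.7784)/(0.0784*p^6 - 2.7664*p^5 + 25.9492*p^4 - 26.664*p^3 - 3.0528*p^2 + 5.9616*p + 1.1664)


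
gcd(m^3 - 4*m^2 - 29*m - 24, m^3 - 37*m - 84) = m + 3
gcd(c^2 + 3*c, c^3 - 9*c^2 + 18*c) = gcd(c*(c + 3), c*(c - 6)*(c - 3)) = c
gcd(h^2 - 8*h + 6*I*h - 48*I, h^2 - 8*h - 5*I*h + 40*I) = h - 8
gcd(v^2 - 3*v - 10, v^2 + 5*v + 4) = 1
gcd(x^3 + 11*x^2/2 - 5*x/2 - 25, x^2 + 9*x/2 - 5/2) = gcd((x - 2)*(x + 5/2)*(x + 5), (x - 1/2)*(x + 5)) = x + 5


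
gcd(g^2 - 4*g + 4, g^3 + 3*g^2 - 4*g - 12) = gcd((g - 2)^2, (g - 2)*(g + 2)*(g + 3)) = g - 2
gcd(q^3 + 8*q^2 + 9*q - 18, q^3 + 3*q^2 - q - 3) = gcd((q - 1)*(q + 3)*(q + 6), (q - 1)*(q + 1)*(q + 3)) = q^2 + 2*q - 3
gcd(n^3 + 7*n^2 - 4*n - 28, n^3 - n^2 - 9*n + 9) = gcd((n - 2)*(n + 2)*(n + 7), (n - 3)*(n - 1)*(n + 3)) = 1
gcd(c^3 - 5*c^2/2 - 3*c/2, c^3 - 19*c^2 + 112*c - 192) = c - 3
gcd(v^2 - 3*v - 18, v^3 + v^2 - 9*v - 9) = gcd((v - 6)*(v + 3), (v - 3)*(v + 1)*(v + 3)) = v + 3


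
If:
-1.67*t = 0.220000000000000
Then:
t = -0.13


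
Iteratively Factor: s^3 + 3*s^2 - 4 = (s + 2)*(s^2 + s - 2) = (s - 1)*(s + 2)*(s + 2)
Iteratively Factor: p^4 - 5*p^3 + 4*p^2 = (p)*(p^3 - 5*p^2 + 4*p) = p^2*(p^2 - 5*p + 4) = p^2*(p - 1)*(p - 4)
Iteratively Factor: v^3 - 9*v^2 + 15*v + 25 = (v - 5)*(v^2 - 4*v - 5) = (v - 5)^2*(v + 1)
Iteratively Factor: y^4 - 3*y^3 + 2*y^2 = (y)*(y^3 - 3*y^2 + 2*y) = y*(y - 1)*(y^2 - 2*y) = y^2*(y - 1)*(y - 2)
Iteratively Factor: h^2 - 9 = (h - 3)*(h + 3)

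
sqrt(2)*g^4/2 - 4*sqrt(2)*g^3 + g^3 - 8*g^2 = g^2*(g - 8)*(sqrt(2)*g/2 + 1)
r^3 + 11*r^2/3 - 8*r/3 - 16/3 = (r - 4/3)*(r + 1)*(r + 4)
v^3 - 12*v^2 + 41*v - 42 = (v - 7)*(v - 3)*(v - 2)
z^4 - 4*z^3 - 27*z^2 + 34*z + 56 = (z - 7)*(z - 2)*(z + 1)*(z + 4)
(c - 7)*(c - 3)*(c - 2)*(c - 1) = c^4 - 13*c^3 + 53*c^2 - 83*c + 42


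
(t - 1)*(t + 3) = t^2 + 2*t - 3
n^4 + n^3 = n^3*(n + 1)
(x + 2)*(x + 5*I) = x^2 + 2*x + 5*I*x + 10*I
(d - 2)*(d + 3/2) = d^2 - d/2 - 3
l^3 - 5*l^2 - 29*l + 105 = (l - 7)*(l - 3)*(l + 5)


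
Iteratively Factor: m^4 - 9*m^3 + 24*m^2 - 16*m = (m - 1)*(m^3 - 8*m^2 + 16*m) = m*(m - 1)*(m^2 - 8*m + 16) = m*(m - 4)*(m - 1)*(m - 4)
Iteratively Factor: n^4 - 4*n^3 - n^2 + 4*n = (n + 1)*(n^3 - 5*n^2 + 4*n) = n*(n + 1)*(n^2 - 5*n + 4) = n*(n - 1)*(n + 1)*(n - 4)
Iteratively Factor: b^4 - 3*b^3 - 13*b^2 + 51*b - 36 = (b - 3)*(b^3 - 13*b + 12) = (b - 3)*(b - 1)*(b^2 + b - 12) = (b - 3)*(b - 1)*(b + 4)*(b - 3)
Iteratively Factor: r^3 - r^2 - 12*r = (r)*(r^2 - r - 12) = r*(r + 3)*(r - 4)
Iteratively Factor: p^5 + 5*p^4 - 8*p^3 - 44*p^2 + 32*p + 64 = (p + 4)*(p^4 + p^3 - 12*p^2 + 4*p + 16) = (p + 1)*(p + 4)*(p^3 - 12*p + 16) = (p - 2)*(p + 1)*(p + 4)*(p^2 + 2*p - 8) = (p - 2)^2*(p + 1)*(p + 4)*(p + 4)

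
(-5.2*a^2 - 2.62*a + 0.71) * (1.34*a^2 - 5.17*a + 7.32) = -6.968*a^4 + 23.3732*a^3 - 23.5672*a^2 - 22.8491*a + 5.1972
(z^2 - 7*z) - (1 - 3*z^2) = 4*z^2 - 7*z - 1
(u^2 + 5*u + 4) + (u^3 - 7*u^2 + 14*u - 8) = u^3 - 6*u^2 + 19*u - 4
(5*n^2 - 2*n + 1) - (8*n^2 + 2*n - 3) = -3*n^2 - 4*n + 4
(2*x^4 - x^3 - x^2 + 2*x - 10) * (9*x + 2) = 18*x^5 - 5*x^4 - 11*x^3 + 16*x^2 - 86*x - 20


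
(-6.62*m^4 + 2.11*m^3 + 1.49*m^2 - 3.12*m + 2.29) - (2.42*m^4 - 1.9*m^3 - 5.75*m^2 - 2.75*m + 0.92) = -9.04*m^4 + 4.01*m^3 + 7.24*m^2 - 0.37*m + 1.37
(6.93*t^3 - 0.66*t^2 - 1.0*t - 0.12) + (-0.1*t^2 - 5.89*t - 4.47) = 6.93*t^3 - 0.76*t^2 - 6.89*t - 4.59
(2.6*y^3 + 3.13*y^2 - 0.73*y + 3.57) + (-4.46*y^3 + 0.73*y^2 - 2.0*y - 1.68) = -1.86*y^3 + 3.86*y^2 - 2.73*y + 1.89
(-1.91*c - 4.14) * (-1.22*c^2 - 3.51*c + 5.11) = 2.3302*c^3 + 11.7549*c^2 + 4.7713*c - 21.1554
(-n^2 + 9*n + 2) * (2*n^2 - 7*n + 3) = -2*n^4 + 25*n^3 - 62*n^2 + 13*n + 6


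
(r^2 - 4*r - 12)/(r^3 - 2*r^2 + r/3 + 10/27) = 27*(r^2 - 4*r - 12)/(27*r^3 - 54*r^2 + 9*r + 10)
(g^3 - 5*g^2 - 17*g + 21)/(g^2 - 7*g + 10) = (g^3 - 5*g^2 - 17*g + 21)/(g^2 - 7*g + 10)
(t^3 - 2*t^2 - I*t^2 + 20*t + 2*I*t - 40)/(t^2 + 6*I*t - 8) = (t^2 - t*(2 + 5*I) + 10*I)/(t + 2*I)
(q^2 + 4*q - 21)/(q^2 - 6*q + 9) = (q + 7)/(q - 3)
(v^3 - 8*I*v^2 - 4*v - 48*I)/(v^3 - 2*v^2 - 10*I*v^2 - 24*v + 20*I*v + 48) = (v + 2*I)/(v - 2)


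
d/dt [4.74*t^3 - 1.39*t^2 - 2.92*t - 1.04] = 14.22*t^2 - 2.78*t - 2.92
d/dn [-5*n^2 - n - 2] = -10*n - 1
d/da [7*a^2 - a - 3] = 14*a - 1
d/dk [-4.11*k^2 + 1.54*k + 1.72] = 1.54 - 8.22*k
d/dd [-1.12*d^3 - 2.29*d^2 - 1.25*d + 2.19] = -3.36*d^2 - 4.58*d - 1.25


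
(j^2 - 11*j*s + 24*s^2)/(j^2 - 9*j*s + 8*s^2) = (-j + 3*s)/(-j + s)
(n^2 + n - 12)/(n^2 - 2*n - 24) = (n - 3)/(n - 6)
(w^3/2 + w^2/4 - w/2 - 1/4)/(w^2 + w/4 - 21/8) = 2*(2*w^3 + w^2 - 2*w - 1)/(8*w^2 + 2*w - 21)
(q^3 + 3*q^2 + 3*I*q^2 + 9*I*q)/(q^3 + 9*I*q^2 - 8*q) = (q^2 + 3*q*(1 + I) + 9*I)/(q^2 + 9*I*q - 8)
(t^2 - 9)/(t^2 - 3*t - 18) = (t - 3)/(t - 6)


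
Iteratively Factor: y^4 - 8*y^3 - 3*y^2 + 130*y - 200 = (y - 5)*(y^3 - 3*y^2 - 18*y + 40) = (y - 5)*(y + 4)*(y^2 - 7*y + 10) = (y - 5)*(y - 2)*(y + 4)*(y - 5)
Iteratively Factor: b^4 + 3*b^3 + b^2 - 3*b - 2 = (b + 2)*(b^3 + b^2 - b - 1) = (b + 1)*(b + 2)*(b^2 - 1) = (b - 1)*(b + 1)*(b + 2)*(b + 1)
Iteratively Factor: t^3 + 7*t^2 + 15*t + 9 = (t + 1)*(t^2 + 6*t + 9) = (t + 1)*(t + 3)*(t + 3)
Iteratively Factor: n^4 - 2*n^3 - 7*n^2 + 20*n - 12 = (n + 3)*(n^3 - 5*n^2 + 8*n - 4) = (n - 1)*(n + 3)*(n^2 - 4*n + 4) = (n - 2)*(n - 1)*(n + 3)*(n - 2)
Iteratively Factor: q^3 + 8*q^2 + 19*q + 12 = (q + 1)*(q^2 + 7*q + 12) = (q + 1)*(q + 4)*(q + 3)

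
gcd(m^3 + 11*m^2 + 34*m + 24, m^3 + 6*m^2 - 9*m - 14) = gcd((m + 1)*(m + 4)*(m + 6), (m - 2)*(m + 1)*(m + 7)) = m + 1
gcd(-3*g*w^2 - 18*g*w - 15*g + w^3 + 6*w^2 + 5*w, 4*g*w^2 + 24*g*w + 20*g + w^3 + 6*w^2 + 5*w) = w^2 + 6*w + 5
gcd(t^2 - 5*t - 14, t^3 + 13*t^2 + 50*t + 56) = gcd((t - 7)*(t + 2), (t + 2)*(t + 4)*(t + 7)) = t + 2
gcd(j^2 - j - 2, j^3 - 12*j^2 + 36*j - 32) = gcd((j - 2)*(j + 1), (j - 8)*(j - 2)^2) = j - 2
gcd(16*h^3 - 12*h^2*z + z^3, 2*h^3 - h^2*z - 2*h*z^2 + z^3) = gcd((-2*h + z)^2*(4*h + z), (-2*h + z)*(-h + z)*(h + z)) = -2*h + z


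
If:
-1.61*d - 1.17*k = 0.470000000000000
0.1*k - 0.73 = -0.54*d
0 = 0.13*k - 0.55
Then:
No Solution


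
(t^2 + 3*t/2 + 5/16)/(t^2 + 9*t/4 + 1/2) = (t + 5/4)/(t + 2)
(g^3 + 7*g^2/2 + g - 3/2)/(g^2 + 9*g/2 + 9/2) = (2*g^2 + g - 1)/(2*g + 3)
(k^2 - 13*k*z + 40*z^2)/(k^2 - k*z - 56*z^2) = (k - 5*z)/(k + 7*z)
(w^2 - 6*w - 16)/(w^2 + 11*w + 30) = (w^2 - 6*w - 16)/(w^2 + 11*w + 30)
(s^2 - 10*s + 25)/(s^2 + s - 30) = (s - 5)/(s + 6)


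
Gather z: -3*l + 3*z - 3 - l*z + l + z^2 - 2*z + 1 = -2*l + z^2 + z*(1 - l) - 2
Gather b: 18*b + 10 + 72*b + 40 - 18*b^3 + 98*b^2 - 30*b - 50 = -18*b^3 + 98*b^2 + 60*b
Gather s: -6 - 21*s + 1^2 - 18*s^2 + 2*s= -18*s^2 - 19*s - 5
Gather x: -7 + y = y - 7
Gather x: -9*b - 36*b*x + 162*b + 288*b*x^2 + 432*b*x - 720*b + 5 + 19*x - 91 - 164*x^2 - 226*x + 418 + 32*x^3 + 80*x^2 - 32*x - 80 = -567*b + 32*x^3 + x^2*(288*b - 84) + x*(396*b - 239) + 252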